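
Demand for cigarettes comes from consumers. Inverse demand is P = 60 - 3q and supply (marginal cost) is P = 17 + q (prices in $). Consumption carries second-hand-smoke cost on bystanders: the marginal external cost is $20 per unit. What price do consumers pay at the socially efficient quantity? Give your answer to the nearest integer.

Social marginal benefit = demand − MEC = 40 - 3q.
Set SMB = MC: 40 - 3q = 17 + q → q* = 5.7500.
Consumer price on the demand curve at q*: 60 − 3×5.7500 = 42.7500.

P = $43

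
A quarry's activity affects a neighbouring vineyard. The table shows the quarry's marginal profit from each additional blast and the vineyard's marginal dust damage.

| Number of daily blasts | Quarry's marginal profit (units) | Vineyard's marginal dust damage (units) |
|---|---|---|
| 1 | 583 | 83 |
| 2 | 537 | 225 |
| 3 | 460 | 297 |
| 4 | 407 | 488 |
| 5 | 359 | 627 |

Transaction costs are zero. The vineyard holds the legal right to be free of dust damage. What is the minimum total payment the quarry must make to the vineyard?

605

Efficient level: marginal profit ≥ marginal dust damage through level 3, so k* = 3.
With the vineyard holding the right, the quarry must at least compensate total damage at k*: 83 + 225 + 297 = 605.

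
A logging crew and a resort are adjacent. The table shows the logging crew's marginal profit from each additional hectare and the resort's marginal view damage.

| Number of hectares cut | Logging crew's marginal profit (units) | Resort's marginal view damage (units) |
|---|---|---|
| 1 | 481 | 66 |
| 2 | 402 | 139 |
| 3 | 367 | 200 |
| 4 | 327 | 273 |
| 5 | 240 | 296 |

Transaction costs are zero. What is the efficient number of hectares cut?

4

Bargaining reaches the level where marginal profit last exceeds marginal view damage.
That holds through level 4 (327 ≥ 273) but not at 5 (240 < 296).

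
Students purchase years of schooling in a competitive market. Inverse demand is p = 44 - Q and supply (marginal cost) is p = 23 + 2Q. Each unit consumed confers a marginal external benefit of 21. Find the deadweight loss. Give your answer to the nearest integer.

Market equilibrium (private): 23 + 2Q = 44 - Q → Q_m = 7.0000.
Social marginal benefit = demand + MEB = 65 - Q.
Set SMB = MC: 65 - Q = 23 + 2Q → Q* = 14.0000.
The welfare-loss triangle has base |Q_m − Q*| and height MEB(Q_m) (the vertical gap between SMB and MC is zero at Q* and MEB at Q_m).
DWL = ½ × 7.0000 × 21.0000 = 73.5000.

DWL = 74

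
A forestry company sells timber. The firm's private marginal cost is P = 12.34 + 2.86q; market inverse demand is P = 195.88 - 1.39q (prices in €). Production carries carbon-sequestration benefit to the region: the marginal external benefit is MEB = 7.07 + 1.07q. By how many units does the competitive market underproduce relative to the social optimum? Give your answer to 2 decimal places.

Market equilibrium (private): 12.34 + 2.86q = 195.88 - 1.39q → q_m = 43.1859.
Social marginal cost = private MC − MEB = 5.27 + 1.79q.
Set SMC = demand: 5.27 + 1.79q = 195.88 - 1.39q → q* = 59.9403.
Gap = |43.1859 − 59.9403| = 16.7544.

16.75 units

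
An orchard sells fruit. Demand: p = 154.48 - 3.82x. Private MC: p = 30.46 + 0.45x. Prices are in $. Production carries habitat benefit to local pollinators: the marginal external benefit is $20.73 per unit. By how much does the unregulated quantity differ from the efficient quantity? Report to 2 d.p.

4.85 units

Market equilibrium (private): 30.46 + 0.45x = 154.48 - 3.82x → x_m = 29.0445.
Social marginal cost = private MC − MEB = 9.73 + 0.45x.
Set SMC = demand: 9.73 + 0.45x = 154.48 - 3.82x → x* = 33.8993.
Gap = |29.0445 − 33.8993| = 4.8548.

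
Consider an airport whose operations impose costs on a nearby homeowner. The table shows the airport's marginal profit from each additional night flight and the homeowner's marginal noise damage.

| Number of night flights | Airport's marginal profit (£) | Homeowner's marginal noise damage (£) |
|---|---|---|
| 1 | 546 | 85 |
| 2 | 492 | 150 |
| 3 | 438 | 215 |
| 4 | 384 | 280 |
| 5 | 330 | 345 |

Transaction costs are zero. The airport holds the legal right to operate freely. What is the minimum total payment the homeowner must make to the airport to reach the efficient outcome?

Left alone the airport would choose level 5 (marginal profit stays positive).
Efficient level: k* = 4 (marginal profit ≥ marginal noise damage through 4).
The homeowner must at least cover the airport's forgone profit from cutting 5→4: 330 = 330.

£330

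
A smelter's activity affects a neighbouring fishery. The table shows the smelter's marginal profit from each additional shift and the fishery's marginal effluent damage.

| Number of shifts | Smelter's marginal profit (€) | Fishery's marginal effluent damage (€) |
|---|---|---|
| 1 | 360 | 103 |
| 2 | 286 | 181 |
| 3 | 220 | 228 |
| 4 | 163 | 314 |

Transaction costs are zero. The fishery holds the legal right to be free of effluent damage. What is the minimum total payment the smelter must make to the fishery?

Efficient level: marginal profit ≥ marginal effluent damage through level 2, so k* = 2.
With the fishery holding the right, the smelter must at least compensate total damage at k*: 103 + 181 = 284.

€284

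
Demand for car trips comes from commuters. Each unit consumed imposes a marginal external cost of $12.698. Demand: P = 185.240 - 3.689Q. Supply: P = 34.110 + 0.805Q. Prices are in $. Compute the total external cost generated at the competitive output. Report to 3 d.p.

Market equilibrium (private): 34.110 + 0.805Q = 185.240 - 3.689Q → Q_m = 33.6293.
Total external cost = MEC × Q_m = 12.698 × 33.6293 = 427.0249.

$427.025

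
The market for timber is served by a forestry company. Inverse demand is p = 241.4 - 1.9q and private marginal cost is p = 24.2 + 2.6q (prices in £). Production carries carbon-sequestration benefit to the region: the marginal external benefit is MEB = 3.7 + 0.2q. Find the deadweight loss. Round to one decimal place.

Market equilibrium (private): 24.2 + 2.6q = 241.4 - 1.9q → q_m = 48.2667.
Social marginal cost = private MC − MEB = 20.5 + 2.4q.
Set SMC = demand: 20.5 + 2.4q = 241.4 - 1.9q → q* = 51.3721.
The welfare-loss triangle has base |q_m − q*| and height MEB(q_m) (the vertical gap between SMC and demand is zero at q* and MEB at q_m).
DWL = ½ × 3.1054 × 13.3533 = 20.7337.

DWL = £20.7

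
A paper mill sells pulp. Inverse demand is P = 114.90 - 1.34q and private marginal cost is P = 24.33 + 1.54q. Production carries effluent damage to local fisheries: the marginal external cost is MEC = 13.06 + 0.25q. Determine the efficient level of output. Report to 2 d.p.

Social marginal cost = private MC + MEC = 37.39 + 1.79q.
Set SMC = demand: 37.39 + 1.79q = 114.90 - 1.34q → q* = 24.7636.

q* = 24.76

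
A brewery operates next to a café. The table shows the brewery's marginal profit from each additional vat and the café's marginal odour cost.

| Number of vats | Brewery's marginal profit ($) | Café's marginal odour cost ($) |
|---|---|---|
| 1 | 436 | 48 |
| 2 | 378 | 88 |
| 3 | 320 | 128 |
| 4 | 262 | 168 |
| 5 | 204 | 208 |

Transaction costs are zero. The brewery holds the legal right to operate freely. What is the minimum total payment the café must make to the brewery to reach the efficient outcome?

Left alone the brewery would choose level 5 (marginal profit stays positive).
Efficient level: k* = 4 (marginal profit ≥ marginal odour cost through 4).
The café must at least cover the brewery's forgone profit from cutting 5→4: 204 = 204.

$204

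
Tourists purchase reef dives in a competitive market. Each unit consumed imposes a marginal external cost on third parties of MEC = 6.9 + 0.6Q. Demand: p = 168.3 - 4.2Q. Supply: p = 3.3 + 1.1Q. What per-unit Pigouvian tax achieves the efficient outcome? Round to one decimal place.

tax = 23.0 per unit

Social marginal benefit = demand − MEC = 161.4 - 4.8Q.
Set SMB = MC: 161.4 - 4.8Q = 3.3 + 1.1Q → Q* = 26.7966.
The Pigouvian tax equals MEC at Q*: 6.9 + 0.6×26.7966 = 22.9780.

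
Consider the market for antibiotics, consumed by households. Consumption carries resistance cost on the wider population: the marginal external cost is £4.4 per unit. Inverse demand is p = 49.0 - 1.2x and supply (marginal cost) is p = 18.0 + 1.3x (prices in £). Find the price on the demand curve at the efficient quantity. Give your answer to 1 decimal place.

P = £36.2

Social marginal benefit = demand − MEC = 44.6 - 1.2x.
Set SMB = MC: 44.6 - 1.2x = 18.0 + 1.3x → x* = 10.6400.
Consumer price on the demand curve at x*: 49.0 − 1.2×10.6400 = 36.2320.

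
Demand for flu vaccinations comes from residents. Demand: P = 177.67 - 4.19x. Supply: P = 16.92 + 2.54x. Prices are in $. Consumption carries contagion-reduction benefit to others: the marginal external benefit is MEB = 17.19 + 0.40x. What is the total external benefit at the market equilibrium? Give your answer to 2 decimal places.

$524.70

Market equilibrium (private): 16.92 + 2.54x = 177.67 - 4.19x → x_m = 23.8856.
Total external benefit = ∫₀^{x_m} (17.19 + 0.40x) dx = 17.19×23.8856 + ½×0.40×23.8856² = 524.6978.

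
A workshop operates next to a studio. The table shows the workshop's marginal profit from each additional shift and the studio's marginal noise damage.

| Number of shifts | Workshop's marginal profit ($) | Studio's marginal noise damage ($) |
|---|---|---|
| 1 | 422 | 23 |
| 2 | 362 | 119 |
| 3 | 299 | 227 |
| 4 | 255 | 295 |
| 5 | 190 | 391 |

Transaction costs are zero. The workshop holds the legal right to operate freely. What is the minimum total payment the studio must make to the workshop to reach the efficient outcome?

$445

Left alone the workshop would choose level 5 (marginal profit stays positive).
Efficient level: k* = 3 (marginal profit ≥ marginal noise damage through 3).
The studio must at least cover the workshop's forgone profit from cutting 5→3: 255 + 190 = 445.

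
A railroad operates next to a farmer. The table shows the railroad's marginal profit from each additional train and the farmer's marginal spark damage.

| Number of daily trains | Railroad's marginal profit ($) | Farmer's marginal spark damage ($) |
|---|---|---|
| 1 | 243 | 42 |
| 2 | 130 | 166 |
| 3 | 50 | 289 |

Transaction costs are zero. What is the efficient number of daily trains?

Bargaining reaches the level where marginal profit last exceeds marginal spark damage.
That holds through level 1 (243 ≥ 42) but not at 2 (130 < 166).

1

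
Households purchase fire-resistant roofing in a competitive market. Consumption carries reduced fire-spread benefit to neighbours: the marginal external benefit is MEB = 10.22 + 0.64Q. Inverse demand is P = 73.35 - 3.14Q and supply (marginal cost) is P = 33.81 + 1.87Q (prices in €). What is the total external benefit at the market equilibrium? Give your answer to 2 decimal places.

€100.59

Market equilibrium (private): 33.81 + 1.87Q = 73.35 - 3.14Q → Q_m = 7.8922.
Total external benefit = ∫₀^{Q_m} (10.22 + 0.64Q) dQ = 10.22×7.8922 + ½×0.64×7.8922² = 100.5901.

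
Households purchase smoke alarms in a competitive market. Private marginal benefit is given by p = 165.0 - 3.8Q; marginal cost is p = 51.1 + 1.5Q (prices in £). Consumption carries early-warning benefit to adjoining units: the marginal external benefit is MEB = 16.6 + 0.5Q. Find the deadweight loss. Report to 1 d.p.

DWL = £77.9

Market equilibrium (private): 51.1 + 1.5Q = 165.0 - 3.8Q → Q_m = 21.4906.
Social marginal benefit = demand + MEB = 181.6 - 3.3Q.
Set SMB = MC: 181.6 - 3.3Q = 51.1 + 1.5Q → Q* = 27.1875.
The welfare-loss triangle has base |Q_m − Q*| and height MEB(Q_m) (the vertical gap between SMB and MC is zero at Q* and MEB at Q_m).
DWL = ½ × 5.6969 × 27.3453 = 77.8917.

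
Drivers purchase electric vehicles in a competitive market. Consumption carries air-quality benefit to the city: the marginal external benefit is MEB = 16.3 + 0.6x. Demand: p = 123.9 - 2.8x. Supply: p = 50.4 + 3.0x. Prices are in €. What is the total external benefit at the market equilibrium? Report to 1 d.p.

€254.7

Market equilibrium (private): 50.4 + 3.0x = 123.9 - 2.8x → x_m = 12.6724.
Total external benefit = ∫₀^{x_m} (16.3 + 0.6x) dx = 16.3×12.6724 + ½×0.6×12.6724² = 254.7370.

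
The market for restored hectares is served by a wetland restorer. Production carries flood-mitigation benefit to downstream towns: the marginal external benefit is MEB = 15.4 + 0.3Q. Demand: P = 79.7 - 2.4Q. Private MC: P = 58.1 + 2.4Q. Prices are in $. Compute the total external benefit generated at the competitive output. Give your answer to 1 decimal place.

$72.3

Market equilibrium (private): 58.1 + 2.4Q = 79.7 - 2.4Q → Q_m = 4.5000.
Total external benefit = ∫₀^{Q_m} (15.4 + 0.3Q) dQ = 15.4×4.5000 + ½×0.3×4.5000² = 72.3375.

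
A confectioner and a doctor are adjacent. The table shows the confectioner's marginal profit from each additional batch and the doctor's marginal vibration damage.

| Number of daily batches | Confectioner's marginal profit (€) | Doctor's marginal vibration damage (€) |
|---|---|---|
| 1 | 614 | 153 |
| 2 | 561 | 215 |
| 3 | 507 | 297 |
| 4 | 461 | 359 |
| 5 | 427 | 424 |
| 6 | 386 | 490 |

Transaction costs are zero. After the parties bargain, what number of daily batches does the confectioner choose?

5

Bargaining reaches the level where marginal profit last exceeds marginal vibration damage.
That holds through level 5 (427 ≥ 424) but not at 6 (386 < 490).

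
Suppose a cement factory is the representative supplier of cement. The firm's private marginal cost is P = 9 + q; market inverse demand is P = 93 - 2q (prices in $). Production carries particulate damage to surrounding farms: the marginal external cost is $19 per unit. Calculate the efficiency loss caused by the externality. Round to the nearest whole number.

DWL = $60

Market equilibrium (private): 9 + q = 93 - 2q → q_m = 28.0000.
Social marginal cost = private MC + MEC = 28 + q.
Set SMC = demand: 28 + q = 93 - 2q → q* = 21.6667.
Height of the DWL triangle at q_m is SMC(q_m) − demand(q_m) = MEC(q_m) = 19.0000.
DWL = ½ × 6.3333 × 19.0000 = 60.1664.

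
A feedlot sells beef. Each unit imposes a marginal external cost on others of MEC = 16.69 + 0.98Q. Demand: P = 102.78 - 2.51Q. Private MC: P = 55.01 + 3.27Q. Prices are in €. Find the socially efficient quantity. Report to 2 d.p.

Social marginal cost = private MC + MEC = 71.70 + 4.25Q.
Set SMC = demand: 71.70 + 4.25Q = 102.78 - 2.51Q → Q* = 4.5976.

Q* = 4.60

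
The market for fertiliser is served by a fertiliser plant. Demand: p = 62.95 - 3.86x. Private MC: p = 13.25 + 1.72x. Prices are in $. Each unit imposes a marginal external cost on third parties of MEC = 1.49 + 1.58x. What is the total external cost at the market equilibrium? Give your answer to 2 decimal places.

$75.94

Market equilibrium (private): 13.25 + 1.72x = 62.95 - 3.86x → x_m = 8.9068.
Total external cost = ∫₀^{x_m} (1.49 + 1.58x) dx = 1.49×8.9068 + ½×1.58×8.9068² = 75.9427.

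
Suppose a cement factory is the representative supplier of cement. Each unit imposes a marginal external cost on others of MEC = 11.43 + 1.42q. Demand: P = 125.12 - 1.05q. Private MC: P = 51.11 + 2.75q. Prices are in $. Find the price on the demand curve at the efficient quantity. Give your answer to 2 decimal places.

Social marginal cost = private MC + MEC = 62.54 + 4.17q.
Set SMC = demand: 62.54 + 4.17q = 125.12 - 1.05q → q* = 11.9885.
Consumer price on the demand curve at q*: 125.12 − 1.05×11.9885 = 112.5321.

P = $112.53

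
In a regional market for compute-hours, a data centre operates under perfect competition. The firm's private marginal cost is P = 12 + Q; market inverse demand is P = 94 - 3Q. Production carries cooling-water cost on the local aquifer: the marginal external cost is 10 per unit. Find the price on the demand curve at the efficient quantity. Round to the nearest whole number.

Social marginal cost = private MC + MEC = 22 + Q.
Set SMC = demand: 22 + Q = 94 - 3Q → Q* = 18.0000.
Consumer price on the demand curve at Q*: 94 − 3×18.0000 = 40.0000.

P = 40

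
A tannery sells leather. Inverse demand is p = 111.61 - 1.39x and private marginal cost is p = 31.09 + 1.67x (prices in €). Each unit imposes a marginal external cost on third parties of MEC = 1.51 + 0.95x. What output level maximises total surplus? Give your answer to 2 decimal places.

x* = 19.70

Social marginal cost = private MC + MEC = 32.60 + 2.62x.
Set SMC = demand: 32.60 + 2.62x = 111.61 - 1.39x → x* = 19.7032.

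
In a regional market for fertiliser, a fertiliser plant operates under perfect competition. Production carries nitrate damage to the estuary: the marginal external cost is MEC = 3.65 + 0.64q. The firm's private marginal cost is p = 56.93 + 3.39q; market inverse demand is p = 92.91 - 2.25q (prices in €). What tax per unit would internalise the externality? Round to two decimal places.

Social marginal cost = private MC + MEC = 60.58 + 4.03q.
Set SMC = demand: 60.58 + 4.03q = 92.91 - 2.25q → q* = 5.1481.
The Pigouvian tax equals MEC at q*: 3.65 + 0.64×5.1481 = 6.9448.

tax = €6.94 per unit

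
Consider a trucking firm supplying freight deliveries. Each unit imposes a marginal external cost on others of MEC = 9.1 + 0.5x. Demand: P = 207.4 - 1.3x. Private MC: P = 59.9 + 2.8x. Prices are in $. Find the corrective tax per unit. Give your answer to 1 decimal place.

Social marginal cost = private MC + MEC = 69.0 + 3.3x.
Set SMC = demand: 69.0 + 3.3x = 207.4 - 1.3x → x* = 30.0870.
The Pigouvian tax equals MEC at x*: 9.1 + 0.5×30.0870 = 24.1435.

tax = $24.1 per unit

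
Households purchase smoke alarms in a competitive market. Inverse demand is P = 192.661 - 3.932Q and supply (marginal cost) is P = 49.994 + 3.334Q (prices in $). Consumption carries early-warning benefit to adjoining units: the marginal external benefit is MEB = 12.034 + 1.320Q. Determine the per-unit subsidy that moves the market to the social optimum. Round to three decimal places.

subsidy = $46.377 per unit

Social marginal benefit = demand + MEB = 204.695 - 2.612Q.
Set SMB = MC: 204.695 - 2.612Q = 49.994 + 3.334Q → Q* = 26.0177.
The Pigouvian subsidy equals MEB at Q*: 12.034 + 1.320×26.0177 = 46.3774.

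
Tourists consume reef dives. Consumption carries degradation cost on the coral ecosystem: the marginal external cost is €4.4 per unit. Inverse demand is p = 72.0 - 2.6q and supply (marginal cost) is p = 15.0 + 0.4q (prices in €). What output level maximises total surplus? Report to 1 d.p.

q* = 17.5

Social marginal benefit = demand − MEC = 67.6 - 2.6q.
Set SMB = MC: 67.6 - 2.6q = 15.0 + 0.4q → q* = 17.5333.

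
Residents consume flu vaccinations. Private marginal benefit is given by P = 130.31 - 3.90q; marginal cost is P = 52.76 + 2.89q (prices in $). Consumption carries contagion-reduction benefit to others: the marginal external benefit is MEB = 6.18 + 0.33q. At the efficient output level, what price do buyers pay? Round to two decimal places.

Social marginal benefit = demand + MEB = 136.49 - 3.57q.
Set SMB = MC: 136.49 - 3.57q = 52.76 + 2.89q → q* = 12.9613.
Consumer price on the demand curve at q*: 130.31 − 3.90×12.9613 = 79.7609.

P = $79.76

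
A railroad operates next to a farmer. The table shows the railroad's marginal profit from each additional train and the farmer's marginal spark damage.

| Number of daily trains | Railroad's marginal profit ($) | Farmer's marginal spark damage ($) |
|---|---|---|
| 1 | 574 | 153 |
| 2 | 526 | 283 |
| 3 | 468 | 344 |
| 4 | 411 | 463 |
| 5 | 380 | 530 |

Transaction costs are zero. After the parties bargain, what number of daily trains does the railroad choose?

3

Bargaining reaches the level where marginal profit last exceeds marginal spark damage.
That holds through level 3 (468 ≥ 344) but not at 4 (411 < 463).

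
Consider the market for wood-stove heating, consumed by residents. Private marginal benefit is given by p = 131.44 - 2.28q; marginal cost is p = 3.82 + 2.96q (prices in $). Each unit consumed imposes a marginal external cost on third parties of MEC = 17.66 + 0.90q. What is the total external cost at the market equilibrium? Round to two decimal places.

$697.03

Market equilibrium (private): 3.82 + 2.96q = 131.44 - 2.28q → q_m = 24.3550.
Total external cost = ∫₀^{q_m} (17.66 + 0.90q) dq = 17.66×24.3550 + ½×0.90×24.3550² = 697.0340.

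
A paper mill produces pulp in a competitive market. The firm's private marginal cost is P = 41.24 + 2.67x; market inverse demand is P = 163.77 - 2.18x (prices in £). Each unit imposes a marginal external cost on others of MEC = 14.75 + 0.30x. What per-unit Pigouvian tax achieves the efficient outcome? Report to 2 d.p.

Social marginal cost = private MC + MEC = 55.99 + 2.97x.
Set SMC = demand: 55.99 + 2.97x = 163.77 - 2.18x → x* = 20.9282.
The Pigouvian tax equals MEC at x*: 14.75 + 0.30×20.9282 = 21.0285.

tax = £21.03 per unit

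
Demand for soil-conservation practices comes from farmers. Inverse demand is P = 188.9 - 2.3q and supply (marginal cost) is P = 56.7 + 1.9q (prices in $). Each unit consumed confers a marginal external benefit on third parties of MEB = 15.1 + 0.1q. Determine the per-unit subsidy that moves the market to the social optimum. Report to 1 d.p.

subsidy = $18.7 per unit

Social marginal benefit = demand + MEB = 204.0 - 2.2q.
Set SMB = MC: 204.0 - 2.2q = 56.7 + 1.9q → q* = 35.9268.
The Pigouvian subsidy equals MEB at q*: 15.1 + 0.1×35.9268 = 18.6927.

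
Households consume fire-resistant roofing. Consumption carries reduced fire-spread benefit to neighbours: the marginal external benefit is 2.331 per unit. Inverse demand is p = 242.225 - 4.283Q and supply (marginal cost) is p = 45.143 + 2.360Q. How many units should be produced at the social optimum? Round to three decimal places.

Q* = 30.019

Social marginal benefit = demand + MEB = 244.556 - 4.283Q.
Set SMB = MC: 244.556 - 4.283Q = 45.143 + 2.360Q → Q* = 30.0185.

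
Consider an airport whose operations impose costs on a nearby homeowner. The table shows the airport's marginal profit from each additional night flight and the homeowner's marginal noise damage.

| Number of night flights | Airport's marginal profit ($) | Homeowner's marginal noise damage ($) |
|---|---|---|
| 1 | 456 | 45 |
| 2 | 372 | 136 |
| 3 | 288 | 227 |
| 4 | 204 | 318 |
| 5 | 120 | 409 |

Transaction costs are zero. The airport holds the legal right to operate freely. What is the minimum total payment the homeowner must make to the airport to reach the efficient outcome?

Left alone the airport would choose level 5 (marginal profit stays positive).
Efficient level: k* = 3 (marginal profit ≥ marginal noise damage through 3).
The homeowner must at least cover the airport's forgone profit from cutting 5→3: 204 + 120 = 324.

$324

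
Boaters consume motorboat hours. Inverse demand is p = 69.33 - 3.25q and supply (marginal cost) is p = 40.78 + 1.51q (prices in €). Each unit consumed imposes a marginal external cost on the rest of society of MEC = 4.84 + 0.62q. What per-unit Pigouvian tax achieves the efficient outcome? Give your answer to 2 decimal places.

tax = €7.57 per unit

Social marginal benefit = demand − MEC = 64.49 - 3.87q.
Set SMB = MC: 64.49 - 3.87q = 40.78 + 1.51q → q* = 4.4071.
The Pigouvian tax equals MEC at q*: 4.84 + 0.62×4.4071 = 7.5724.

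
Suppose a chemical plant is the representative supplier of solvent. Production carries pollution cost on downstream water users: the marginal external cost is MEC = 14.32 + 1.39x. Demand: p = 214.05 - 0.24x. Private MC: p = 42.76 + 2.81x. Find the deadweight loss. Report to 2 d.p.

Market equilibrium (private): 42.76 + 2.81x = 214.05 - 0.24x → x_m = 56.1607.
Social marginal cost = private MC + MEC = 57.08 + 4.20x.
Set SMC = demand: 57.08 + 4.20x = 214.05 - 0.24x → x* = 35.3536.
The welfare-loss triangle has base |x_m − x*| and height MEC(x_m) (the vertical gap between SMC and demand is zero at x* and MEC at x_m).
DWL = ½ × 20.8071 × 92.3833 = 961.1143.

DWL = 961.11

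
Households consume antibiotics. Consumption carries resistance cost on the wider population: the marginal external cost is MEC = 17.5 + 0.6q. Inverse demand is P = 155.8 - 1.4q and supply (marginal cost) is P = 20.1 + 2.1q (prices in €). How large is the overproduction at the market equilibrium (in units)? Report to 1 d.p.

Market equilibrium (private): 20.1 + 2.1q = 155.8 - 1.4q → q_m = 38.7714.
Social marginal benefit = demand − MEC = 138.3 - 2.0q.
Set SMB = MC: 138.3 - 2.0q = 20.1 + 2.1q → q* = 28.8293.
Gap = |38.7714 − 28.8293| = 9.9421.

9.9 units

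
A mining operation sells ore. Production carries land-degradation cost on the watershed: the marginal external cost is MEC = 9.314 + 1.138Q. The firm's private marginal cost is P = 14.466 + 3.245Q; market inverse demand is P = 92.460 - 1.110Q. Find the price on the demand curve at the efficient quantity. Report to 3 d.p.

Social marginal cost = private MC + MEC = 23.780 + 4.383Q.
Set SMC = demand: 23.780 + 4.383Q = 92.460 - 1.110Q → Q* = 12.5032.
Consumer price on the demand curve at Q*: 92.460 − 1.110×12.5032 = 78.5814.

P = 78.581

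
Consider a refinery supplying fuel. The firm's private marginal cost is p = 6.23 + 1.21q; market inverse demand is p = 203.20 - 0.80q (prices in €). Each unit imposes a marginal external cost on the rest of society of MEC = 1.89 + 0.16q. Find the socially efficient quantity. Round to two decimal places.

Social marginal cost = private MC + MEC = 8.12 + 1.37q.
Set SMC = demand: 8.12 + 1.37q = 203.20 - 0.80q → q* = 89.8986.

q* = 89.90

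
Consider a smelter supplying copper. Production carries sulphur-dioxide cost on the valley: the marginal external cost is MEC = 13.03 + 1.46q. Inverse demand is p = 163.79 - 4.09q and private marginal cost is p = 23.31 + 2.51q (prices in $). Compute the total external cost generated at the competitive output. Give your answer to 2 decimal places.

Market equilibrium (private): 23.31 + 2.51q = 163.79 - 4.09q → q_m = 21.2848.
Total external cost = ∫₀^{q_m} (13.03 + 1.46q) dq = 13.03×21.2848 + ½×1.46×21.2848² = 608.0621.

$608.06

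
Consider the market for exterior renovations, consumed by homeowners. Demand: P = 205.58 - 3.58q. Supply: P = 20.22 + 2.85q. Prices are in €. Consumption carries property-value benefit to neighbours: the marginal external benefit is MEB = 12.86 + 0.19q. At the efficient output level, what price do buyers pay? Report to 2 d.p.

P = €91.86

Social marginal benefit = demand + MEB = 218.44 - 3.39q.
Set SMB = MC: 218.44 - 3.39q = 20.22 + 2.85q → q* = 31.7660.
Consumer price on the demand curve at q*: 205.58 − 3.58×31.7660 = 91.8577.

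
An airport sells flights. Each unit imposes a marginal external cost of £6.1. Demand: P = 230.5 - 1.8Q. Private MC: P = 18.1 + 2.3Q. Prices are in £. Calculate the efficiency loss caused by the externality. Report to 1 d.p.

DWL = £4.5

Market equilibrium (private): 18.1 + 2.3Q = 230.5 - 1.8Q → Q_m = 51.8049.
Social marginal cost = private MC + MEC = 24.2 + 2.3Q.
Set SMC = demand: 24.2 + 2.3Q = 230.5 - 1.8Q → Q* = 50.3171.
The welfare-loss triangle has base |Q_m − Q*| and height MEC(Q_m) (the vertical gap between SMC and demand is zero at Q* and MEC at Q_m).
DWL = ½ × 1.4878 × 6.1000 = 4.5378.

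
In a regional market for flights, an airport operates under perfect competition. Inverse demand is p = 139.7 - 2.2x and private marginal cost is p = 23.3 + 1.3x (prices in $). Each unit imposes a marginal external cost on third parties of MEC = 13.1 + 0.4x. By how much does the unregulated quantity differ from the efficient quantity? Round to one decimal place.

Market equilibrium (private): 23.3 + 1.3x = 139.7 - 2.2x → x_m = 33.2571.
Social marginal cost = private MC + MEC = 36.4 + 1.7x.
Set SMC = demand: 36.4 + 1.7x = 139.7 - 2.2x → x* = 26.4872.
Gap = |33.2571 − 26.4872| = 6.7699.

6.8 units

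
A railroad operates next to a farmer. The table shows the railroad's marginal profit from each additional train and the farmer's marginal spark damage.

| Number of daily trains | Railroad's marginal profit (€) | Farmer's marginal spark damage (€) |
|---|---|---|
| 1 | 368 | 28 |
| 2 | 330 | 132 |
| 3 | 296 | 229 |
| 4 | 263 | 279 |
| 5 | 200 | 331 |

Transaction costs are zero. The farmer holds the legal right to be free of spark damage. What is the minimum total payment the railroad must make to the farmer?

€389

Efficient level: marginal profit ≥ marginal spark damage through level 3, so k* = 3.
With the farmer holding the right, the railroad must at least compensate total damage at k*: 28 + 132 + 229 = 389.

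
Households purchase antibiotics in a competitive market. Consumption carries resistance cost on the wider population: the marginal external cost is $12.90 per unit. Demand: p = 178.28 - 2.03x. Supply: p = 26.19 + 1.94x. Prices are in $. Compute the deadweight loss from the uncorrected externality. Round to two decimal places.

DWL = $20.96

Market equilibrium (private): 26.19 + 1.94x = 178.28 - 2.03x → x_m = 38.3098.
Social marginal benefit = demand − MEC = 165.38 - 2.03x.
Set SMB = MC: 165.38 - 2.03x = 26.19 + 1.94x → x* = 35.0605.
Height of the DWL triangle at x_m is MC(x_m) − SMB(x_m) = MEC(x_m) = 12.9000.
DWL = ½ × 3.2493 × 12.9000 = 20.9580.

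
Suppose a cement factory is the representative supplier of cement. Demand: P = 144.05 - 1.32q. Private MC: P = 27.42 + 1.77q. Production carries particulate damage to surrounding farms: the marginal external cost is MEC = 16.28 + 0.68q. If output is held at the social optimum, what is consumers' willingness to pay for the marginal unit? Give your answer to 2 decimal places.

Social marginal cost = private MC + MEC = 43.70 + 2.45q.
Set SMC = demand: 43.70 + 2.45q = 144.05 - 1.32q → q* = 26.6180.
Consumer price on the demand curve at q*: 144.05 − 1.32×26.6180 = 108.9142.

P = 108.91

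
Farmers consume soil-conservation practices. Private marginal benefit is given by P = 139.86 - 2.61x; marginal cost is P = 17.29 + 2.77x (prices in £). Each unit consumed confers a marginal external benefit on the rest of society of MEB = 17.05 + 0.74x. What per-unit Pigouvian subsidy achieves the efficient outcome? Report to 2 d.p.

subsidy = £39.32 per unit

Social marginal benefit = demand + MEB = 156.91 - 1.87x.
Set SMB = MC: 156.91 - 1.87x = 17.29 + 2.77x → x* = 30.0905.
The Pigouvian subsidy equals MEB at x*: 17.05 + 0.74×30.0905 = 39.3170.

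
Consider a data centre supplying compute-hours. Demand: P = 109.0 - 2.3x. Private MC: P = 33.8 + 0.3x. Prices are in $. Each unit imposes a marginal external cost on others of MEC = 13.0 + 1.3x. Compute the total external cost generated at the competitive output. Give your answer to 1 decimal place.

Market equilibrium (private): 33.8 + 0.3x = 109.0 - 2.3x → x_m = 28.9231.
Total external cost = ∫₀^{x_m} (13.0 + 1.3x) dx = 13.0×28.9231 + ½×1.3×28.9231² = 919.7550.

$919.8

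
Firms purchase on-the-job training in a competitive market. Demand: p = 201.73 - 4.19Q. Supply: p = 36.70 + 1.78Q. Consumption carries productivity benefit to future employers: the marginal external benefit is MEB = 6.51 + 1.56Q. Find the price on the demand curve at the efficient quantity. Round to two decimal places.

Social marginal benefit = demand + MEB = 208.24 - 2.63Q.
Set SMB = MC: 208.24 - 2.63Q = 36.70 + 1.78Q → Q* = 38.8980.
Consumer price on the demand curve at Q*: 201.73 − 4.19×38.8980 = 38.7474.

P = 38.75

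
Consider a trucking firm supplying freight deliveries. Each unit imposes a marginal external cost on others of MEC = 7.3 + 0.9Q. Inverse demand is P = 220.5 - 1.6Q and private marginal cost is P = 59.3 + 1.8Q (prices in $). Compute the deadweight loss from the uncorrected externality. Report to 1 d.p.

Market equilibrium (private): 59.3 + 1.8Q = 220.5 - 1.6Q → Q_m = 47.4118.
Social marginal cost = private MC + MEC = 66.6 + 2.7Q.
Set SMC = demand: 66.6 + 2.7Q = 220.5 - 1.6Q → Q* = 35.7907.
The loss is the area between SMC and demand from Q* to Q_m; with linear curves that's a triangle of height MEC(Q_m).
DWL = ½ × 11.6211 × 49.9706 = 290.3567.

DWL = $290.4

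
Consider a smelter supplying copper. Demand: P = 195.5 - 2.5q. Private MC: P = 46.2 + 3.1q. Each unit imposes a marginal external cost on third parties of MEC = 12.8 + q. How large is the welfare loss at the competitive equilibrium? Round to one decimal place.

Market equilibrium (private): 46.2 + 3.1q = 195.5 - 2.5q → q_m = 26.6607.
Social marginal cost = private MC + MEC = 59.0 + 4.1q.
Set SMC = demand: 59.0 + 4.1q = 195.5 - 2.5q → q* = 20.6818.
The welfare-loss triangle has base |q_m − q*| and height MEC(q_m) (the vertical gap between SMC and demand is zero at q* and MEC at q_m).
DWL = ½ × 5.9789 × 39.4607 = 117.9658.

DWL = 118.0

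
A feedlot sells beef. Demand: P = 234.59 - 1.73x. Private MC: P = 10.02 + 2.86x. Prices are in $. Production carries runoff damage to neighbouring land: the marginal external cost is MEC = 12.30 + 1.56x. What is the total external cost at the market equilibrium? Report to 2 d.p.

$2468.91

Market equilibrium (private): 10.02 + 2.86x = 234.59 - 1.73x → x_m = 48.9259.
Total external cost = ∫₀^{x_m} (12.30 + 1.56x) dx = 12.30×48.9259 + ½×1.56×48.9259² = 2468.9086.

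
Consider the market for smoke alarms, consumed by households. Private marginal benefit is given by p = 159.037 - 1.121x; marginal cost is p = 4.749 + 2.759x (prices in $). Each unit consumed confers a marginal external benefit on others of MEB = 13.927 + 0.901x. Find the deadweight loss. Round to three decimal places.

Market equilibrium (private): 4.749 + 2.759x = 159.037 - 1.121x → x_m = 39.7649.
Social marginal benefit = demand + MEB = 172.964 - 0.220x.
Set SMB = MC: 172.964 - 0.220x = 4.749 + 2.759x → x* = 56.4669.
The welfare-loss triangle has base |x_m − x*| and height MEB(x_m) (the vertical gap between SMB and MC is zero at x* and MEB at x_m).
DWL = ½ × 16.7020 × 49.7552 = 415.5057.

DWL = $415.506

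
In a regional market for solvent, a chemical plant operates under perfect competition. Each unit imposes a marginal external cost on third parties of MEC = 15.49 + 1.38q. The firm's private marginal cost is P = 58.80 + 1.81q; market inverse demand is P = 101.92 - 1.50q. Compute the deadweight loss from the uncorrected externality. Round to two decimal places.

DWL = 119.41

Market equilibrium (private): 58.80 + 1.81q = 101.92 - 1.50q → q_m = 13.0272.
Social marginal cost = private MC + MEC = 74.29 + 3.19q.
Set SMC = demand: 74.29 + 3.19q = 101.92 - 1.50q → q* = 5.8913.
The loss is the area between SMC and demand from q* to q_m; with linear curves that's a triangle of height MEC(q_m).
DWL = ½ × 7.1359 × 33.4675 = 119.4104.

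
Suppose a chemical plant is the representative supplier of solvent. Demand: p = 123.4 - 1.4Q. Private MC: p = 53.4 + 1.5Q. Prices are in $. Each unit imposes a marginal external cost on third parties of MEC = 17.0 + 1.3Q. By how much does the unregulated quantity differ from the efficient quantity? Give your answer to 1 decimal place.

11.5 units

Market equilibrium (private): 53.4 + 1.5Q = 123.4 - 1.4Q → Q_m = 24.1379.
Social marginal cost = private MC + MEC = 70.4 + 2.8Q.
Set SMC = demand: 70.4 + 2.8Q = 123.4 - 1.4Q → Q* = 12.6190.
Gap = |24.1379 − 12.6190| = 11.5189.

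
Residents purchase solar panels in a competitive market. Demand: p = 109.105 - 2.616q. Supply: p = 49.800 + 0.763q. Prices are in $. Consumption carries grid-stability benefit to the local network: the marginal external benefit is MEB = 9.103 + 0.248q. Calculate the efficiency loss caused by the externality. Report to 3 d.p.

DWL = $28.913

Market equilibrium (private): 49.800 + 0.763q = 109.105 - 2.616q → q_m = 17.5511.
Social marginal benefit = demand + MEB = 118.208 - 2.368q.
Set SMB = MC: 118.208 - 2.368q = 49.800 + 0.763q → q* = 21.8486.
The loss is the area between SMB and MC from q* to q_m; with linear curves that's a triangle of height MEB(q_m).
DWL = ½ × 4.2975 × 13.4557 = 28.9129.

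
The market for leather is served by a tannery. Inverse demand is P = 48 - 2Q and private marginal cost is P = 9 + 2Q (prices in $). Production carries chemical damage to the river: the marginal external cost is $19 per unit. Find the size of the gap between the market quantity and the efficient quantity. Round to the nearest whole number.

5 units

Market equilibrium (private): 9 + 2Q = 48 - 2Q → Q_m = 9.7500.
Social marginal cost = private MC + MEC = 28 + 2Q.
Set SMC = demand: 28 + 2Q = 48 - 2Q → Q* = 5.0000.
Gap = |9.7500 − 5.0000| = 4.7500.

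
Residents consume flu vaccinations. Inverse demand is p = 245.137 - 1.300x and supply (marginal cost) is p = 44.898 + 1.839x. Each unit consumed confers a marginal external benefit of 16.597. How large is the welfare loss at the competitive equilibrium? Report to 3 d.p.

Market equilibrium (private): 44.898 + 1.839x = 245.137 - 1.300x → x_m = 63.7907.
Social marginal benefit = demand + MEB = 261.734 - 1.300x.
Set SMB = MC: 261.734 - 1.300x = 44.898 + 1.839x → x* = 69.0781.
The welfare-loss triangle has base |x_m − x*| and height MEB(x_m) (the vertical gap between SMB and MC is zero at x* and MEB at x_m).
DWL = ½ × 5.2874 × 16.5970 = 43.8775.

DWL = 43.877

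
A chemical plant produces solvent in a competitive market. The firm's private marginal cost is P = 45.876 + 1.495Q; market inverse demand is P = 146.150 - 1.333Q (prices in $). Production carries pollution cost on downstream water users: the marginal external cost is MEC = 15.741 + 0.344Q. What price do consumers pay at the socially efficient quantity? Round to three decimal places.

P = $110.626

Social marginal cost = private MC + MEC = 61.617 + 1.839Q.
Set SMC = demand: 61.617 + 1.839Q = 146.150 - 1.333Q → Q* = 26.6497.
Consumer price on the demand curve at Q*: 146.150 − 1.333×26.6497 = 110.6259.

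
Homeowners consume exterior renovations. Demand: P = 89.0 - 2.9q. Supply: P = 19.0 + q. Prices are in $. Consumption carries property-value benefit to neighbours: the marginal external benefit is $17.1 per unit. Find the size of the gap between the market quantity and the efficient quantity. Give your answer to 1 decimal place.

4.4 units

Market equilibrium (private): 19.0 + q = 89.0 - 2.9q → q_m = 17.9487.
Social marginal benefit = demand + MEB = 106.1 - 2.9q.
Set SMB = MC: 106.1 - 2.9q = 19.0 + q → q* = 22.3333.
Gap = |17.9487 − 22.3333| = 4.3846.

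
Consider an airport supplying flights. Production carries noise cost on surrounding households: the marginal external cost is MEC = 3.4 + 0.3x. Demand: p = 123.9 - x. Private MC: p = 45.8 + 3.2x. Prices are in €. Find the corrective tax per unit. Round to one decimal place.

tax = €8.4 per unit

Social marginal cost = private MC + MEC = 49.2 + 3.5x.
Set SMC = demand: 49.2 + 3.5x = 123.9 - x → x* = 16.6000.
The Pigouvian tax equals MEC at x*: 3.4 + 0.3×16.6000 = 8.3800.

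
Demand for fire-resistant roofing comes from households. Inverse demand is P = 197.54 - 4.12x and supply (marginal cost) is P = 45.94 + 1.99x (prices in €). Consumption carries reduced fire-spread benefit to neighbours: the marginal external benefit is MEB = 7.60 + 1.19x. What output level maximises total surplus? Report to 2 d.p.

Social marginal benefit = demand + MEB = 205.14 - 2.93x.
Set SMB = MC: 205.14 - 2.93x = 45.94 + 1.99x → x* = 32.3577.

x* = 32.36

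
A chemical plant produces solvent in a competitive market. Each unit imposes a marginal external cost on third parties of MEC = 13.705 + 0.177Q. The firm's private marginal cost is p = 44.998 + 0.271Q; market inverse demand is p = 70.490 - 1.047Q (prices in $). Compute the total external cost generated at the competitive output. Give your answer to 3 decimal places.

Market equilibrium (private): 44.998 + 0.271Q = 70.490 - 1.047Q → Q_m = 19.3414.
Total external cost = ∫₀^{Q_m} (13.705 + 0.177Q) dQ = 13.705×19.3414 + ½×0.177×19.3414² = 298.1808.

$298.181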